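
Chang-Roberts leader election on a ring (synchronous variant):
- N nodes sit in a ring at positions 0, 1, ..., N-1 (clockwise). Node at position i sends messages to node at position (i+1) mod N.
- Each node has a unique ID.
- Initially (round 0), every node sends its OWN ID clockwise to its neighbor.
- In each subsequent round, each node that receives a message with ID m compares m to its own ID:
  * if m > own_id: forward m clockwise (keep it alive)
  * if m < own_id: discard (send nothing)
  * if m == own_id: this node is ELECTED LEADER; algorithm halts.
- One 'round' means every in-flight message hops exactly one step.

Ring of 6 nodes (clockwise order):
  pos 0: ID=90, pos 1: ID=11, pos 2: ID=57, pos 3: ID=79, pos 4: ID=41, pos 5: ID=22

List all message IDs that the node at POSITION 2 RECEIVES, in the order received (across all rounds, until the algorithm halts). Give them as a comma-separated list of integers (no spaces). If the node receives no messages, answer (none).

Answer: 11,90

Derivation:
Round 1: pos1(id11) recv 90: fwd; pos2(id57) recv 11: drop; pos3(id79) recv 57: drop; pos4(id41) recv 79: fwd; pos5(id22) recv 41: fwd; pos0(id90) recv 22: drop
Round 2: pos2(id57) recv 90: fwd; pos5(id22) recv 79: fwd; pos0(id90) recv 41: drop
Round 3: pos3(id79) recv 90: fwd; pos0(id90) recv 79: drop
Round 4: pos4(id41) recv 90: fwd
Round 5: pos5(id22) recv 90: fwd
Round 6: pos0(id90) recv 90: ELECTED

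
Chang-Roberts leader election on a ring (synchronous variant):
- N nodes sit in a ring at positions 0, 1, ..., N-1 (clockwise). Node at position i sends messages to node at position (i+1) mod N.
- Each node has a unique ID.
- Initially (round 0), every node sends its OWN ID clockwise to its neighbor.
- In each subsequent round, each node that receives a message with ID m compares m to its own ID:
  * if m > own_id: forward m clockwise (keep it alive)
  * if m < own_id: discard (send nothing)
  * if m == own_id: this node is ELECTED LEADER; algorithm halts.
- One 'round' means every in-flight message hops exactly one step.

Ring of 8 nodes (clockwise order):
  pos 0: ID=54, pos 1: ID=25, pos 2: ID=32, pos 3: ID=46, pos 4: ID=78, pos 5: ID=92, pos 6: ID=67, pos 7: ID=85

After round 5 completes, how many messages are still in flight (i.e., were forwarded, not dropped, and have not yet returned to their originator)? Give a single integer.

Round 1: pos1(id25) recv 54: fwd; pos2(id32) recv 25: drop; pos3(id46) recv 32: drop; pos4(id78) recv 46: drop; pos5(id92) recv 78: drop; pos6(id67) recv 92: fwd; pos7(id85) recv 67: drop; pos0(id54) recv 85: fwd
Round 2: pos2(id32) recv 54: fwd; pos7(id85) recv 92: fwd; pos1(id25) recv 85: fwd
Round 3: pos3(id46) recv 54: fwd; pos0(id54) recv 92: fwd; pos2(id32) recv 85: fwd
Round 4: pos4(id78) recv 54: drop; pos1(id25) recv 92: fwd; pos3(id46) recv 85: fwd
Round 5: pos2(id32) recv 92: fwd; pos4(id78) recv 85: fwd
After round 5: 2 messages still in flight

Answer: 2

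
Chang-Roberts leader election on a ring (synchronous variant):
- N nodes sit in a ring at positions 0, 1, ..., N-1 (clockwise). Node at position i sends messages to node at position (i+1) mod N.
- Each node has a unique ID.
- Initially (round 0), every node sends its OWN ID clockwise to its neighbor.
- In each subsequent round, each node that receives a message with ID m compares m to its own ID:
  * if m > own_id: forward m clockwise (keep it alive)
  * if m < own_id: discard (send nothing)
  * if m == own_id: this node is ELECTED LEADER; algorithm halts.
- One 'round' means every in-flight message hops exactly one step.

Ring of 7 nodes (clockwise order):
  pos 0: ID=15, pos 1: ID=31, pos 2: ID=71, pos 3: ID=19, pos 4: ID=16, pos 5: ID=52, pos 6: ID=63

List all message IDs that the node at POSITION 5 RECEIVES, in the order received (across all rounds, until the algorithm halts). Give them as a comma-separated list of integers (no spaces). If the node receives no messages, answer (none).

Round 1: pos1(id31) recv 15: drop; pos2(id71) recv 31: drop; pos3(id19) recv 71: fwd; pos4(id16) recv 19: fwd; pos5(id52) recv 16: drop; pos6(id63) recv 52: drop; pos0(id15) recv 63: fwd
Round 2: pos4(id16) recv 71: fwd; pos5(id52) recv 19: drop; pos1(id31) recv 63: fwd
Round 3: pos5(id52) recv 71: fwd; pos2(id71) recv 63: drop
Round 4: pos6(id63) recv 71: fwd
Round 5: pos0(id15) recv 71: fwd
Round 6: pos1(id31) recv 71: fwd
Round 7: pos2(id71) recv 71: ELECTED

Answer: 16,19,71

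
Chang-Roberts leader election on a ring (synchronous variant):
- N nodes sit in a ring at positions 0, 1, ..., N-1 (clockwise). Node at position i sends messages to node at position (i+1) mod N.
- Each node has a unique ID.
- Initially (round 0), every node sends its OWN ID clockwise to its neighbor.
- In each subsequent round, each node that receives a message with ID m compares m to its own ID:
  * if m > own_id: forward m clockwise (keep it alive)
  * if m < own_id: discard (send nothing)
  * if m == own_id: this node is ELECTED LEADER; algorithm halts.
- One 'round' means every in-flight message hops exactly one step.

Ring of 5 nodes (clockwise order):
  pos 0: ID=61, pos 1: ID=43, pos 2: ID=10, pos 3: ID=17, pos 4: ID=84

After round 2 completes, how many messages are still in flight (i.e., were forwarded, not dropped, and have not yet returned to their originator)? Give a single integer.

Round 1: pos1(id43) recv 61: fwd; pos2(id10) recv 43: fwd; pos3(id17) recv 10: drop; pos4(id84) recv 17: drop; pos0(id61) recv 84: fwd
Round 2: pos2(id10) recv 61: fwd; pos3(id17) recv 43: fwd; pos1(id43) recv 84: fwd
After round 2: 3 messages still in flight

Answer: 3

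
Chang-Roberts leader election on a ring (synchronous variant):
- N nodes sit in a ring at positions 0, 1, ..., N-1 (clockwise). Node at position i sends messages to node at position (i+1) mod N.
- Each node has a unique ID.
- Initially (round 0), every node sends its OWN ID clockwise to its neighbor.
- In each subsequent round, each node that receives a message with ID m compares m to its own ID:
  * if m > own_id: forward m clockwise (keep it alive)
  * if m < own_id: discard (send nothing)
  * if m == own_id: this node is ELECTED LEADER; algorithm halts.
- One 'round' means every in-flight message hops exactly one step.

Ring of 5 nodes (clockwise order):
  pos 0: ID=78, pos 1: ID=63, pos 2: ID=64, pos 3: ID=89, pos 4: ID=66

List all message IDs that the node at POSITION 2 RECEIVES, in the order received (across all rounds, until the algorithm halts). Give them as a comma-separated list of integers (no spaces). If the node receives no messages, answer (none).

Answer: 63,78,89

Derivation:
Round 1: pos1(id63) recv 78: fwd; pos2(id64) recv 63: drop; pos3(id89) recv 64: drop; pos4(id66) recv 89: fwd; pos0(id78) recv 66: drop
Round 2: pos2(id64) recv 78: fwd; pos0(id78) recv 89: fwd
Round 3: pos3(id89) recv 78: drop; pos1(id63) recv 89: fwd
Round 4: pos2(id64) recv 89: fwd
Round 5: pos3(id89) recv 89: ELECTED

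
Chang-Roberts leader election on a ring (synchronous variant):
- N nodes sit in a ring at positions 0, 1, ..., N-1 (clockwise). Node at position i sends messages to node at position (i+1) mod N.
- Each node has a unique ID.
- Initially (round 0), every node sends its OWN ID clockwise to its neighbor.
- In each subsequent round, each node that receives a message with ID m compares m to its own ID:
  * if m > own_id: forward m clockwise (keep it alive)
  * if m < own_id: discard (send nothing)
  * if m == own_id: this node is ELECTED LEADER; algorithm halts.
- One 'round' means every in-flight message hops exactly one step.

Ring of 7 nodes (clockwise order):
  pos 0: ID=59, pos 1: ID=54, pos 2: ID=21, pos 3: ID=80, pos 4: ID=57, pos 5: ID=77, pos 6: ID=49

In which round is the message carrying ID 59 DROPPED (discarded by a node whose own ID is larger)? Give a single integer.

Answer: 3

Derivation:
Round 1: pos1(id54) recv 59: fwd; pos2(id21) recv 54: fwd; pos3(id80) recv 21: drop; pos4(id57) recv 80: fwd; pos5(id77) recv 57: drop; pos6(id49) recv 77: fwd; pos0(id59) recv 49: drop
Round 2: pos2(id21) recv 59: fwd; pos3(id80) recv 54: drop; pos5(id77) recv 80: fwd; pos0(id59) recv 77: fwd
Round 3: pos3(id80) recv 59: drop; pos6(id49) recv 80: fwd; pos1(id54) recv 77: fwd
Round 4: pos0(id59) recv 80: fwd; pos2(id21) recv 77: fwd
Round 5: pos1(id54) recv 80: fwd; pos3(id80) recv 77: drop
Round 6: pos2(id21) recv 80: fwd
Round 7: pos3(id80) recv 80: ELECTED
Message ID 59 originates at pos 0; dropped at pos 3 in round 3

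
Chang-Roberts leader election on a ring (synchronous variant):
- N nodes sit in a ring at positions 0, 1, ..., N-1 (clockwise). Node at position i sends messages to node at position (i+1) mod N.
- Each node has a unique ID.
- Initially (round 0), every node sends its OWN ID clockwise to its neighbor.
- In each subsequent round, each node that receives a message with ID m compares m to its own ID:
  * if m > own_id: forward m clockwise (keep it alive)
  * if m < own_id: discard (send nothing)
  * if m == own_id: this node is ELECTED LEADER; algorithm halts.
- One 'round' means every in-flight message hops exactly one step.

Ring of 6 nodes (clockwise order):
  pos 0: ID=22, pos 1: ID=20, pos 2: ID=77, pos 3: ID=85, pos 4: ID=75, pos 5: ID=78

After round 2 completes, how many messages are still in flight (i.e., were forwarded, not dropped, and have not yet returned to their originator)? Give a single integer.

Round 1: pos1(id20) recv 22: fwd; pos2(id77) recv 20: drop; pos3(id85) recv 77: drop; pos4(id75) recv 85: fwd; pos5(id78) recv 75: drop; pos0(id22) recv 78: fwd
Round 2: pos2(id77) recv 22: drop; pos5(id78) recv 85: fwd; pos1(id20) recv 78: fwd
After round 2: 2 messages still in flight

Answer: 2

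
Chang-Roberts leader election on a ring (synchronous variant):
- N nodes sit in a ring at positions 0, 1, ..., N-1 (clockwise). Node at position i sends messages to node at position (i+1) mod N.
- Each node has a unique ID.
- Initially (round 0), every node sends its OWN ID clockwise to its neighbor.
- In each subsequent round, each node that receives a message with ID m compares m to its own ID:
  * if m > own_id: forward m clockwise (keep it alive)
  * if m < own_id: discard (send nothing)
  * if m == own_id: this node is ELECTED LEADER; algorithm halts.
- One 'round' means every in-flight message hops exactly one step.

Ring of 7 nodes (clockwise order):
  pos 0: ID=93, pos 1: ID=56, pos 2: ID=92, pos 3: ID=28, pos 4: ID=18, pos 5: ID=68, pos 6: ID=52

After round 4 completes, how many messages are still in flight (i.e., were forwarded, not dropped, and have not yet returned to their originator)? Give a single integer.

Round 1: pos1(id56) recv 93: fwd; pos2(id92) recv 56: drop; pos3(id28) recv 92: fwd; pos4(id18) recv 28: fwd; pos5(id68) recv 18: drop; pos6(id52) recv 68: fwd; pos0(id93) recv 52: drop
Round 2: pos2(id92) recv 93: fwd; pos4(id18) recv 92: fwd; pos5(id68) recv 28: drop; pos0(id93) recv 68: drop
Round 3: pos3(id28) recv 93: fwd; pos5(id68) recv 92: fwd
Round 4: pos4(id18) recv 93: fwd; pos6(id52) recv 92: fwd
After round 4: 2 messages still in flight

Answer: 2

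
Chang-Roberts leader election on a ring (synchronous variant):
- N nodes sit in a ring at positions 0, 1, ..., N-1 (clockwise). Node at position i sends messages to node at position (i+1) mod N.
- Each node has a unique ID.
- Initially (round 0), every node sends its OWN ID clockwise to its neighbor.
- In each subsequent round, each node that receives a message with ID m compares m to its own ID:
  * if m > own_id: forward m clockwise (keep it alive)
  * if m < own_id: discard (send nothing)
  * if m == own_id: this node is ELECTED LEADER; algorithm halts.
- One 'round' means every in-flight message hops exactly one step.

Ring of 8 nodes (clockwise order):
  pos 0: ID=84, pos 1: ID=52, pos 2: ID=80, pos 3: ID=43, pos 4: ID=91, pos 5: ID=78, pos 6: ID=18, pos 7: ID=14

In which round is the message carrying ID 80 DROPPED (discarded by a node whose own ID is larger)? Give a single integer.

Answer: 2

Derivation:
Round 1: pos1(id52) recv 84: fwd; pos2(id80) recv 52: drop; pos3(id43) recv 80: fwd; pos4(id91) recv 43: drop; pos5(id78) recv 91: fwd; pos6(id18) recv 78: fwd; pos7(id14) recv 18: fwd; pos0(id84) recv 14: drop
Round 2: pos2(id80) recv 84: fwd; pos4(id91) recv 80: drop; pos6(id18) recv 91: fwd; pos7(id14) recv 78: fwd; pos0(id84) recv 18: drop
Round 3: pos3(id43) recv 84: fwd; pos7(id14) recv 91: fwd; pos0(id84) recv 78: drop
Round 4: pos4(id91) recv 84: drop; pos0(id84) recv 91: fwd
Round 5: pos1(id52) recv 91: fwd
Round 6: pos2(id80) recv 91: fwd
Round 7: pos3(id43) recv 91: fwd
Round 8: pos4(id91) recv 91: ELECTED
Message ID 80 originates at pos 2; dropped at pos 4 in round 2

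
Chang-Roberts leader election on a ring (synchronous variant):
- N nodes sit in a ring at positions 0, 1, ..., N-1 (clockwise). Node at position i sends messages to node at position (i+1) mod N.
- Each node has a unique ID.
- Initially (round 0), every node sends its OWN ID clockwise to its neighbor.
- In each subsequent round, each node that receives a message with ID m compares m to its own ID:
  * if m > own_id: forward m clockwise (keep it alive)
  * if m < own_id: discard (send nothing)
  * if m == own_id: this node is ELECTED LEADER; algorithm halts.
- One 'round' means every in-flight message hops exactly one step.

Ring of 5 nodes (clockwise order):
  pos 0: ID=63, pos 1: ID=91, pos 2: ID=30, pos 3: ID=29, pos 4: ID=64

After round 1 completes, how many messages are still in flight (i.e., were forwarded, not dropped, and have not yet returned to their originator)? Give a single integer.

Round 1: pos1(id91) recv 63: drop; pos2(id30) recv 91: fwd; pos3(id29) recv 30: fwd; pos4(id64) recv 29: drop; pos0(id63) recv 64: fwd
After round 1: 3 messages still in flight

Answer: 3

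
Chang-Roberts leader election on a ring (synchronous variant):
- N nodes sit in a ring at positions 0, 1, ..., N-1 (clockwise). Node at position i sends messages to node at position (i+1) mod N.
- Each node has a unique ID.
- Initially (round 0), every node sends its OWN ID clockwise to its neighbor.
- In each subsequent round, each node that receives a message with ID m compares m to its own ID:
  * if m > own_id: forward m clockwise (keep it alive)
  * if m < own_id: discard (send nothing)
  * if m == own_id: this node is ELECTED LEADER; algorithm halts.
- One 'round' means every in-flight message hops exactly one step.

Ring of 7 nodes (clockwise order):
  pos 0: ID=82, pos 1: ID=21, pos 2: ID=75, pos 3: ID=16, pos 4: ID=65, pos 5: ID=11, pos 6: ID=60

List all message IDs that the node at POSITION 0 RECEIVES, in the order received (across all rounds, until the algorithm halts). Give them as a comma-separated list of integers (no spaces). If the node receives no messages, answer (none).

Answer: 60,65,75,82

Derivation:
Round 1: pos1(id21) recv 82: fwd; pos2(id75) recv 21: drop; pos3(id16) recv 75: fwd; pos4(id65) recv 16: drop; pos5(id11) recv 65: fwd; pos6(id60) recv 11: drop; pos0(id82) recv 60: drop
Round 2: pos2(id75) recv 82: fwd; pos4(id65) recv 75: fwd; pos6(id60) recv 65: fwd
Round 3: pos3(id16) recv 82: fwd; pos5(id11) recv 75: fwd; pos0(id82) recv 65: drop
Round 4: pos4(id65) recv 82: fwd; pos6(id60) recv 75: fwd
Round 5: pos5(id11) recv 82: fwd; pos0(id82) recv 75: drop
Round 6: pos6(id60) recv 82: fwd
Round 7: pos0(id82) recv 82: ELECTED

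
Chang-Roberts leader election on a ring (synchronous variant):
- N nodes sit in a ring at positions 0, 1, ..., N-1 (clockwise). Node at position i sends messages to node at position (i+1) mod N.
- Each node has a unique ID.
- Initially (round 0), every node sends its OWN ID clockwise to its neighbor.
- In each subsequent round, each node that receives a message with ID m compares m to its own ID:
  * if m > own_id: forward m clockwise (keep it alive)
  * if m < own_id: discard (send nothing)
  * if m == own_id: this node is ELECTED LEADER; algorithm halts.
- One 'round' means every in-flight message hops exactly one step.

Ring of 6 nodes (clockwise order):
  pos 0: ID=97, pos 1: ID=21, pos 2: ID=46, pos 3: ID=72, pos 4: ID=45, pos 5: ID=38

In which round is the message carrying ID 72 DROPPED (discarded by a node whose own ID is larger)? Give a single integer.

Round 1: pos1(id21) recv 97: fwd; pos2(id46) recv 21: drop; pos3(id72) recv 46: drop; pos4(id45) recv 72: fwd; pos5(id38) recv 45: fwd; pos0(id97) recv 38: drop
Round 2: pos2(id46) recv 97: fwd; pos5(id38) recv 72: fwd; pos0(id97) recv 45: drop
Round 3: pos3(id72) recv 97: fwd; pos0(id97) recv 72: drop
Round 4: pos4(id45) recv 97: fwd
Round 5: pos5(id38) recv 97: fwd
Round 6: pos0(id97) recv 97: ELECTED
Message ID 72 originates at pos 3; dropped at pos 0 in round 3

Answer: 3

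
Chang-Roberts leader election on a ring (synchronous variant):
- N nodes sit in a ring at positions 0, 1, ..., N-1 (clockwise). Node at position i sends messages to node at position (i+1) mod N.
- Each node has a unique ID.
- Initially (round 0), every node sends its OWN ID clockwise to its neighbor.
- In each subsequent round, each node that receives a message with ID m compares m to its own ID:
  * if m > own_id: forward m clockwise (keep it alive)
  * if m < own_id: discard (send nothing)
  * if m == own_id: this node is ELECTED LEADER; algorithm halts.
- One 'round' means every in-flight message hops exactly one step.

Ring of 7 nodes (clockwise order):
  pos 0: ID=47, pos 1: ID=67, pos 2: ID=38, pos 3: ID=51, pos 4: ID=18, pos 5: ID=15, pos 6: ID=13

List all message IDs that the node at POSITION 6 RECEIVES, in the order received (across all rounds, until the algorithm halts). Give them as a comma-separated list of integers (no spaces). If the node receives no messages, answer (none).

Round 1: pos1(id67) recv 47: drop; pos2(id38) recv 67: fwd; pos3(id51) recv 38: drop; pos4(id18) recv 51: fwd; pos5(id15) recv 18: fwd; pos6(id13) recv 15: fwd; pos0(id47) recv 13: drop
Round 2: pos3(id51) recv 67: fwd; pos5(id15) recv 51: fwd; pos6(id13) recv 18: fwd; pos0(id47) recv 15: drop
Round 3: pos4(id18) recv 67: fwd; pos6(id13) recv 51: fwd; pos0(id47) recv 18: drop
Round 4: pos5(id15) recv 67: fwd; pos0(id47) recv 51: fwd
Round 5: pos6(id13) recv 67: fwd; pos1(id67) recv 51: drop
Round 6: pos0(id47) recv 67: fwd
Round 7: pos1(id67) recv 67: ELECTED

Answer: 15,18,51,67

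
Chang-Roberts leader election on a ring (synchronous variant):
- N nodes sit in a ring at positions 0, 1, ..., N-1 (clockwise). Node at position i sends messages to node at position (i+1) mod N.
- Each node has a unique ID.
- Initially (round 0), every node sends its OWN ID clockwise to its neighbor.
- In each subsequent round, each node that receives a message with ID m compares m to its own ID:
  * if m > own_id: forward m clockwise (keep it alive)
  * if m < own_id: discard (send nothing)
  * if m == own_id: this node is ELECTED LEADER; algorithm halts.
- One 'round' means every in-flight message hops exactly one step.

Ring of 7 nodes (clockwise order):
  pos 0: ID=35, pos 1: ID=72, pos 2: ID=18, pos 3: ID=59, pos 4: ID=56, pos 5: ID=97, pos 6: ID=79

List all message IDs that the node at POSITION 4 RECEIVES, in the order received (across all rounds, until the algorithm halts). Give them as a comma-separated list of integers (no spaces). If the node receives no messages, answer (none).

Answer: 59,72,79,97

Derivation:
Round 1: pos1(id72) recv 35: drop; pos2(id18) recv 72: fwd; pos3(id59) recv 18: drop; pos4(id56) recv 59: fwd; pos5(id97) recv 56: drop; pos6(id79) recv 97: fwd; pos0(id35) recv 79: fwd
Round 2: pos3(id59) recv 72: fwd; pos5(id97) recv 59: drop; pos0(id35) recv 97: fwd; pos1(id72) recv 79: fwd
Round 3: pos4(id56) recv 72: fwd; pos1(id72) recv 97: fwd; pos2(id18) recv 79: fwd
Round 4: pos5(id97) recv 72: drop; pos2(id18) recv 97: fwd; pos3(id59) recv 79: fwd
Round 5: pos3(id59) recv 97: fwd; pos4(id56) recv 79: fwd
Round 6: pos4(id56) recv 97: fwd; pos5(id97) recv 79: drop
Round 7: pos5(id97) recv 97: ELECTED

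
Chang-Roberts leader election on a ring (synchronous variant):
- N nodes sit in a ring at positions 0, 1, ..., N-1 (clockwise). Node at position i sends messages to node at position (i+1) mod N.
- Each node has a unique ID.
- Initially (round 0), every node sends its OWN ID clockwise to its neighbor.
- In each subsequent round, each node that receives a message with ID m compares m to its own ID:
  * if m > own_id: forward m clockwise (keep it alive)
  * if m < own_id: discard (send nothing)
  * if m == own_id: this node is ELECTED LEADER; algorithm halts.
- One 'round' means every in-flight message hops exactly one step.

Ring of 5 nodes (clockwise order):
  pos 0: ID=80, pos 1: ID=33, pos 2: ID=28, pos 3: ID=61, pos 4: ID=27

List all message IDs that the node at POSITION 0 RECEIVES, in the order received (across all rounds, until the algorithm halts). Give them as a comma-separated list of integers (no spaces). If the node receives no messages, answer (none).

Round 1: pos1(id33) recv 80: fwd; pos2(id28) recv 33: fwd; pos3(id61) recv 28: drop; pos4(id27) recv 61: fwd; pos0(id80) recv 27: drop
Round 2: pos2(id28) recv 80: fwd; pos3(id61) recv 33: drop; pos0(id80) recv 61: drop
Round 3: pos3(id61) recv 80: fwd
Round 4: pos4(id27) recv 80: fwd
Round 5: pos0(id80) recv 80: ELECTED

Answer: 27,61,80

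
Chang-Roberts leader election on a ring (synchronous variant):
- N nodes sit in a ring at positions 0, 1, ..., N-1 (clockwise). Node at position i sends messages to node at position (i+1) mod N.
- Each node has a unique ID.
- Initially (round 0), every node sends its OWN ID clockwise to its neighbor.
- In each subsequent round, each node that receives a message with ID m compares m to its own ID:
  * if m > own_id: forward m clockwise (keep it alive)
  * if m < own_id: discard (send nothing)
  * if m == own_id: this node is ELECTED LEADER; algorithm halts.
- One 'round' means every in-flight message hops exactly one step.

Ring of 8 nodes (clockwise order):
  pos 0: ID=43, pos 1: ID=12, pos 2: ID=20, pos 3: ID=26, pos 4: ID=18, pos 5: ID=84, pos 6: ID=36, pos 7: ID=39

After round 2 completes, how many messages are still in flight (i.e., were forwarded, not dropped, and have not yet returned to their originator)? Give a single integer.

Round 1: pos1(id12) recv 43: fwd; pos2(id20) recv 12: drop; pos3(id26) recv 20: drop; pos4(id18) recv 26: fwd; pos5(id84) recv 18: drop; pos6(id36) recv 84: fwd; pos7(id39) recv 36: drop; pos0(id43) recv 39: drop
Round 2: pos2(id20) recv 43: fwd; pos5(id84) recv 26: drop; pos7(id39) recv 84: fwd
After round 2: 2 messages still in flight

Answer: 2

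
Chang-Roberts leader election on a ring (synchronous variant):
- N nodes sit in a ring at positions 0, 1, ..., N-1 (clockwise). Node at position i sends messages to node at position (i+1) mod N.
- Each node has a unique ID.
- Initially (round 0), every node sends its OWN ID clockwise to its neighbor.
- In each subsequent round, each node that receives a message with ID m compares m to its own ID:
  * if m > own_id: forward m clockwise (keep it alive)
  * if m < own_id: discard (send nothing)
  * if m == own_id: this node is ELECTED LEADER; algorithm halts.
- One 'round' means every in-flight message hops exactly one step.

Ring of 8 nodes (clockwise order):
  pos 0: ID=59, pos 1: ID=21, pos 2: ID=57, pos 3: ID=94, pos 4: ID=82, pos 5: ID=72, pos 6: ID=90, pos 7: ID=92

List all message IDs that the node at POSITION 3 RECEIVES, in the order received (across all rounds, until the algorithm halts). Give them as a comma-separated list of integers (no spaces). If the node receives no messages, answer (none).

Round 1: pos1(id21) recv 59: fwd; pos2(id57) recv 21: drop; pos3(id94) recv 57: drop; pos4(id82) recv 94: fwd; pos5(id72) recv 82: fwd; pos6(id90) recv 72: drop; pos7(id92) recv 90: drop; pos0(id59) recv 92: fwd
Round 2: pos2(id57) recv 59: fwd; pos5(id72) recv 94: fwd; pos6(id90) recv 82: drop; pos1(id21) recv 92: fwd
Round 3: pos3(id94) recv 59: drop; pos6(id90) recv 94: fwd; pos2(id57) recv 92: fwd
Round 4: pos7(id92) recv 94: fwd; pos3(id94) recv 92: drop
Round 5: pos0(id59) recv 94: fwd
Round 6: pos1(id21) recv 94: fwd
Round 7: pos2(id57) recv 94: fwd
Round 8: pos3(id94) recv 94: ELECTED

Answer: 57,59,92,94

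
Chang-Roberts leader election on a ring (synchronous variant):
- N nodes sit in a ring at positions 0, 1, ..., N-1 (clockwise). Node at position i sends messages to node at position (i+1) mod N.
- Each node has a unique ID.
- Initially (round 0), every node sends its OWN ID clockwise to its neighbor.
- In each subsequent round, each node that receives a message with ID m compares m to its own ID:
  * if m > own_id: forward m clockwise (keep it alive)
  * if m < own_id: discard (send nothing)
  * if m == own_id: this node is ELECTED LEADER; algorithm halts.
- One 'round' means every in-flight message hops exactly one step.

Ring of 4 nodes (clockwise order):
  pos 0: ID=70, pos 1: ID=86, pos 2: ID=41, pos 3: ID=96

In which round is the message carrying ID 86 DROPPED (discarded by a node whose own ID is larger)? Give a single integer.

Answer: 2

Derivation:
Round 1: pos1(id86) recv 70: drop; pos2(id41) recv 86: fwd; pos3(id96) recv 41: drop; pos0(id70) recv 96: fwd
Round 2: pos3(id96) recv 86: drop; pos1(id86) recv 96: fwd
Round 3: pos2(id41) recv 96: fwd
Round 4: pos3(id96) recv 96: ELECTED
Message ID 86 originates at pos 1; dropped at pos 3 in round 2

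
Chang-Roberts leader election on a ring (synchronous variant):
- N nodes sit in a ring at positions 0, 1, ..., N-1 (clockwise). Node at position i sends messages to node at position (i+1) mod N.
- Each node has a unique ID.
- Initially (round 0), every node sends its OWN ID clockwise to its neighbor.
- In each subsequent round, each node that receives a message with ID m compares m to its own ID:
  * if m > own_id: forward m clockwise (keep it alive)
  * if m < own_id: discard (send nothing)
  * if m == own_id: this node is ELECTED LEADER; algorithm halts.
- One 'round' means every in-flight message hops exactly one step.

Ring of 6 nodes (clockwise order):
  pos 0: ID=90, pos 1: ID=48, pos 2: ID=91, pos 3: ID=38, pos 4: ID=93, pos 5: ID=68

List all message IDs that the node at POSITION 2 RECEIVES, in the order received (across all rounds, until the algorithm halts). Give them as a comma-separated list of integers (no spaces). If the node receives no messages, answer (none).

Round 1: pos1(id48) recv 90: fwd; pos2(id91) recv 48: drop; pos3(id38) recv 91: fwd; pos4(id93) recv 38: drop; pos5(id68) recv 93: fwd; pos0(id90) recv 68: drop
Round 2: pos2(id91) recv 90: drop; pos4(id93) recv 91: drop; pos0(id90) recv 93: fwd
Round 3: pos1(id48) recv 93: fwd
Round 4: pos2(id91) recv 93: fwd
Round 5: pos3(id38) recv 93: fwd
Round 6: pos4(id93) recv 93: ELECTED

Answer: 48,90,93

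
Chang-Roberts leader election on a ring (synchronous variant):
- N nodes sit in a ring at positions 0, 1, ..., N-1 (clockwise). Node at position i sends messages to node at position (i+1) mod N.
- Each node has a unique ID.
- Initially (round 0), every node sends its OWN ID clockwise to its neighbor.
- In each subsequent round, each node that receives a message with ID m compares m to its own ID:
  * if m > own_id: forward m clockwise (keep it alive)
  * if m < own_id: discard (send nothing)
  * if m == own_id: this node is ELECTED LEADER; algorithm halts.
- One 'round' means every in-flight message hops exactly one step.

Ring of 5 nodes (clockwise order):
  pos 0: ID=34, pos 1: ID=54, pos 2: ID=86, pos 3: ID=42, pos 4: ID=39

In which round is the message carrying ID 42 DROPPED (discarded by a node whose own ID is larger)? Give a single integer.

Round 1: pos1(id54) recv 34: drop; pos2(id86) recv 54: drop; pos3(id42) recv 86: fwd; pos4(id39) recv 42: fwd; pos0(id34) recv 39: fwd
Round 2: pos4(id39) recv 86: fwd; pos0(id34) recv 42: fwd; pos1(id54) recv 39: drop
Round 3: pos0(id34) recv 86: fwd; pos1(id54) recv 42: drop
Round 4: pos1(id54) recv 86: fwd
Round 5: pos2(id86) recv 86: ELECTED
Message ID 42 originates at pos 3; dropped at pos 1 in round 3

Answer: 3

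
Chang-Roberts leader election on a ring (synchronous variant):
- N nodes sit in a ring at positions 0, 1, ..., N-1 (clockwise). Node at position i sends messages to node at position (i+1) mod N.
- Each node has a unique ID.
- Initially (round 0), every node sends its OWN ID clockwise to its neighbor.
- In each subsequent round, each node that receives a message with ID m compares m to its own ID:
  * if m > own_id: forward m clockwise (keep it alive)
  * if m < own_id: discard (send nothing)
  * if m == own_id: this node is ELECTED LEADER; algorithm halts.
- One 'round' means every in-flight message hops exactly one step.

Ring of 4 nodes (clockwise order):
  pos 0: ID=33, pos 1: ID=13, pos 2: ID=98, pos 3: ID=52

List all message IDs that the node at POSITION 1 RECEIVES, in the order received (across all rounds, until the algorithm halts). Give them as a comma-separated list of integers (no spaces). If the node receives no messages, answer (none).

Round 1: pos1(id13) recv 33: fwd; pos2(id98) recv 13: drop; pos3(id52) recv 98: fwd; pos0(id33) recv 52: fwd
Round 2: pos2(id98) recv 33: drop; pos0(id33) recv 98: fwd; pos1(id13) recv 52: fwd
Round 3: pos1(id13) recv 98: fwd; pos2(id98) recv 52: drop
Round 4: pos2(id98) recv 98: ELECTED

Answer: 33,52,98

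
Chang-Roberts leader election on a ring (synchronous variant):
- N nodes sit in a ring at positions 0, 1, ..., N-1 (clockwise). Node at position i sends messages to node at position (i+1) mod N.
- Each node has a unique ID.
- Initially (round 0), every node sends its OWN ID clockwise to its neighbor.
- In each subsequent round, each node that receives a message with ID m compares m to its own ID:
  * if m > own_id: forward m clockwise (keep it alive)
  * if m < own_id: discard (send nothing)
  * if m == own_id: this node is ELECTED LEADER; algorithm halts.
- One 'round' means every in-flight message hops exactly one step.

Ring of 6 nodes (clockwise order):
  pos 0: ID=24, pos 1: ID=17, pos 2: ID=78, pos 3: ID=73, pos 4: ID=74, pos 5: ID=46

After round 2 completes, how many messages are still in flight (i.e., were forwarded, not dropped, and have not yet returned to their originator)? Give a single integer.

Round 1: pos1(id17) recv 24: fwd; pos2(id78) recv 17: drop; pos3(id73) recv 78: fwd; pos4(id74) recv 73: drop; pos5(id46) recv 74: fwd; pos0(id24) recv 46: fwd
Round 2: pos2(id78) recv 24: drop; pos4(id74) recv 78: fwd; pos0(id24) recv 74: fwd; pos1(id17) recv 46: fwd
After round 2: 3 messages still in flight

Answer: 3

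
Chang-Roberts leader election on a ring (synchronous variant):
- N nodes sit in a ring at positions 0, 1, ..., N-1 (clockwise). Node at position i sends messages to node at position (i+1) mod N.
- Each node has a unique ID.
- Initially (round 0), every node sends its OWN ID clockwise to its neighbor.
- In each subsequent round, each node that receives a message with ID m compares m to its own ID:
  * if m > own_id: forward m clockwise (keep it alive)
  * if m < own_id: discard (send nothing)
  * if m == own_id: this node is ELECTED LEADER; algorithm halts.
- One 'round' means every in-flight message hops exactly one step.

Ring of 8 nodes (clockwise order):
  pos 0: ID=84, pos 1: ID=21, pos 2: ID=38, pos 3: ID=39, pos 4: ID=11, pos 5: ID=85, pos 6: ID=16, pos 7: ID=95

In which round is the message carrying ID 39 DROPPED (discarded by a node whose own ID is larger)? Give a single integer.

Answer: 2

Derivation:
Round 1: pos1(id21) recv 84: fwd; pos2(id38) recv 21: drop; pos3(id39) recv 38: drop; pos4(id11) recv 39: fwd; pos5(id85) recv 11: drop; pos6(id16) recv 85: fwd; pos7(id95) recv 16: drop; pos0(id84) recv 95: fwd
Round 2: pos2(id38) recv 84: fwd; pos5(id85) recv 39: drop; pos7(id95) recv 85: drop; pos1(id21) recv 95: fwd
Round 3: pos3(id39) recv 84: fwd; pos2(id38) recv 95: fwd
Round 4: pos4(id11) recv 84: fwd; pos3(id39) recv 95: fwd
Round 5: pos5(id85) recv 84: drop; pos4(id11) recv 95: fwd
Round 6: pos5(id85) recv 95: fwd
Round 7: pos6(id16) recv 95: fwd
Round 8: pos7(id95) recv 95: ELECTED
Message ID 39 originates at pos 3; dropped at pos 5 in round 2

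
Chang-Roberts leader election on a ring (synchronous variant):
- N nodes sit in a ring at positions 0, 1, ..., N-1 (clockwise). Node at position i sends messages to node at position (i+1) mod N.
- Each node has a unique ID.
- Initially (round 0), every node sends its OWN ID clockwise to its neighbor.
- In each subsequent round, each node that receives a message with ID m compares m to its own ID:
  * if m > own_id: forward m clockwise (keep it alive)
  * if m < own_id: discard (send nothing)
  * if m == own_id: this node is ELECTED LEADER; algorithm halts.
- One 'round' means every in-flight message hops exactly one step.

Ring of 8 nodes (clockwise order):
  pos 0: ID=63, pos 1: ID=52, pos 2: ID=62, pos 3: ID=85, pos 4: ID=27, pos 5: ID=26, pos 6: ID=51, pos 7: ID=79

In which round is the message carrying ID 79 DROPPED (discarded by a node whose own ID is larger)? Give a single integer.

Answer: 4

Derivation:
Round 1: pos1(id52) recv 63: fwd; pos2(id62) recv 52: drop; pos3(id85) recv 62: drop; pos4(id27) recv 85: fwd; pos5(id26) recv 27: fwd; pos6(id51) recv 26: drop; pos7(id79) recv 51: drop; pos0(id63) recv 79: fwd
Round 2: pos2(id62) recv 63: fwd; pos5(id26) recv 85: fwd; pos6(id51) recv 27: drop; pos1(id52) recv 79: fwd
Round 3: pos3(id85) recv 63: drop; pos6(id51) recv 85: fwd; pos2(id62) recv 79: fwd
Round 4: pos7(id79) recv 85: fwd; pos3(id85) recv 79: drop
Round 5: pos0(id63) recv 85: fwd
Round 6: pos1(id52) recv 85: fwd
Round 7: pos2(id62) recv 85: fwd
Round 8: pos3(id85) recv 85: ELECTED
Message ID 79 originates at pos 7; dropped at pos 3 in round 4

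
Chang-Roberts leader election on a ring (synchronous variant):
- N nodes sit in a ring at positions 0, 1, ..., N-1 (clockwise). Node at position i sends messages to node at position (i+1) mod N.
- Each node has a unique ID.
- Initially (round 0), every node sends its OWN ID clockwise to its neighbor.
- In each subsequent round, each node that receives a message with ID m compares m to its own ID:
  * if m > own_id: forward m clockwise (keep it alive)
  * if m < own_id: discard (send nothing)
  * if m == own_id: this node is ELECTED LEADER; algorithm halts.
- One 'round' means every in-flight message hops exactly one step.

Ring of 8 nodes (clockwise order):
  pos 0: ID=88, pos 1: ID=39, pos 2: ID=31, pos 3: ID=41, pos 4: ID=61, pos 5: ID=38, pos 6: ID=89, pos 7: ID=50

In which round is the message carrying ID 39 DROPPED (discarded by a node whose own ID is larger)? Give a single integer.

Answer: 2

Derivation:
Round 1: pos1(id39) recv 88: fwd; pos2(id31) recv 39: fwd; pos3(id41) recv 31: drop; pos4(id61) recv 41: drop; pos5(id38) recv 61: fwd; pos6(id89) recv 38: drop; pos7(id50) recv 89: fwd; pos0(id88) recv 50: drop
Round 2: pos2(id31) recv 88: fwd; pos3(id41) recv 39: drop; pos6(id89) recv 61: drop; pos0(id88) recv 89: fwd
Round 3: pos3(id41) recv 88: fwd; pos1(id39) recv 89: fwd
Round 4: pos4(id61) recv 88: fwd; pos2(id31) recv 89: fwd
Round 5: pos5(id38) recv 88: fwd; pos3(id41) recv 89: fwd
Round 6: pos6(id89) recv 88: drop; pos4(id61) recv 89: fwd
Round 7: pos5(id38) recv 89: fwd
Round 8: pos6(id89) recv 89: ELECTED
Message ID 39 originates at pos 1; dropped at pos 3 in round 2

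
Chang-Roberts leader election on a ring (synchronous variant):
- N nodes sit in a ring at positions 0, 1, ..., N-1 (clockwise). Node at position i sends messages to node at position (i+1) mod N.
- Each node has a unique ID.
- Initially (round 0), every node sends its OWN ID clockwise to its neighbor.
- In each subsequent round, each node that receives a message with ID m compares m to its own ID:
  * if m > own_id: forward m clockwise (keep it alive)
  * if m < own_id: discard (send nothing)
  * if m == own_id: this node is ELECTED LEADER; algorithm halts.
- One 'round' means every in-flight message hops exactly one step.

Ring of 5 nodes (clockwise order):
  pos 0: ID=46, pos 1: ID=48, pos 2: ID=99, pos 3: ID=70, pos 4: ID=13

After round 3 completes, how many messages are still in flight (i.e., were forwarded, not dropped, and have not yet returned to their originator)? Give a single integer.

Answer: 2

Derivation:
Round 1: pos1(id48) recv 46: drop; pos2(id99) recv 48: drop; pos3(id70) recv 99: fwd; pos4(id13) recv 70: fwd; pos0(id46) recv 13: drop
Round 2: pos4(id13) recv 99: fwd; pos0(id46) recv 70: fwd
Round 3: pos0(id46) recv 99: fwd; pos1(id48) recv 70: fwd
After round 3: 2 messages still in flight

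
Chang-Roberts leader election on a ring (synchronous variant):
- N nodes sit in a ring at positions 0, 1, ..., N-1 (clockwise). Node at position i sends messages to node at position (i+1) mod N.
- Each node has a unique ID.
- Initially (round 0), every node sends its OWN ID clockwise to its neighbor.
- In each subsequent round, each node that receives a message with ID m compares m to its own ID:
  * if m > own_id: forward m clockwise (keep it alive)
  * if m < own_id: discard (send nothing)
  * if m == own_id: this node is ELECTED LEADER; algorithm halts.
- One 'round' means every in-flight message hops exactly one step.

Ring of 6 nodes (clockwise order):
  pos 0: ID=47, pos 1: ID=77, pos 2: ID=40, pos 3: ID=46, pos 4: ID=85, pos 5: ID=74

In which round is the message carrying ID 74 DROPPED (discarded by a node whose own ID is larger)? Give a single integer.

Answer: 2

Derivation:
Round 1: pos1(id77) recv 47: drop; pos2(id40) recv 77: fwd; pos3(id46) recv 40: drop; pos4(id85) recv 46: drop; pos5(id74) recv 85: fwd; pos0(id47) recv 74: fwd
Round 2: pos3(id46) recv 77: fwd; pos0(id47) recv 85: fwd; pos1(id77) recv 74: drop
Round 3: pos4(id85) recv 77: drop; pos1(id77) recv 85: fwd
Round 4: pos2(id40) recv 85: fwd
Round 5: pos3(id46) recv 85: fwd
Round 6: pos4(id85) recv 85: ELECTED
Message ID 74 originates at pos 5; dropped at pos 1 in round 2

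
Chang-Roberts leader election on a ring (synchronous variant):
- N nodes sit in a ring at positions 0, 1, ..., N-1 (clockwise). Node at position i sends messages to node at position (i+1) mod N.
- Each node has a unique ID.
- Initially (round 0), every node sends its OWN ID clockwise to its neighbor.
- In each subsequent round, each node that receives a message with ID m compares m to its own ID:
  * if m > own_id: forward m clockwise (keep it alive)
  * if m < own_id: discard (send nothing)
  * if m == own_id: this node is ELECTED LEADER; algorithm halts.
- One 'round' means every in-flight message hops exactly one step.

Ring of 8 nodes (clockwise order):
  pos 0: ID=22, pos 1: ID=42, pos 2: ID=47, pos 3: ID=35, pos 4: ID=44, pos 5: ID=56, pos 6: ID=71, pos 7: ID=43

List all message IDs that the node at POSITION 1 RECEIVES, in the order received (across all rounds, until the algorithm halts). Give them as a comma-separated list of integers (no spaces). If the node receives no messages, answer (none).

Answer: 22,43,71

Derivation:
Round 1: pos1(id42) recv 22: drop; pos2(id47) recv 42: drop; pos3(id35) recv 47: fwd; pos4(id44) recv 35: drop; pos5(id56) recv 44: drop; pos6(id71) recv 56: drop; pos7(id43) recv 71: fwd; pos0(id22) recv 43: fwd
Round 2: pos4(id44) recv 47: fwd; pos0(id22) recv 71: fwd; pos1(id42) recv 43: fwd
Round 3: pos5(id56) recv 47: drop; pos1(id42) recv 71: fwd; pos2(id47) recv 43: drop
Round 4: pos2(id47) recv 71: fwd
Round 5: pos3(id35) recv 71: fwd
Round 6: pos4(id44) recv 71: fwd
Round 7: pos5(id56) recv 71: fwd
Round 8: pos6(id71) recv 71: ELECTED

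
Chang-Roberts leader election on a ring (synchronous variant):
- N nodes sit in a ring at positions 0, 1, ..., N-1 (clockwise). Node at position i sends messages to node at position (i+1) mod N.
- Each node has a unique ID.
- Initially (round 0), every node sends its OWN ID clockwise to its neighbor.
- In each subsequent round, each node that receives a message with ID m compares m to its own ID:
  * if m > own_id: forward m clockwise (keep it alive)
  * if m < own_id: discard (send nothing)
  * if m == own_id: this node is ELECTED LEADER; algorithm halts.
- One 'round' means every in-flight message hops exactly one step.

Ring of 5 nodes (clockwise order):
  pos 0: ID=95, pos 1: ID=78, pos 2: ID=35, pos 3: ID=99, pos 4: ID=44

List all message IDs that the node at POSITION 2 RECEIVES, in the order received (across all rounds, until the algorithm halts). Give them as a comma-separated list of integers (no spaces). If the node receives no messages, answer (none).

Answer: 78,95,99

Derivation:
Round 1: pos1(id78) recv 95: fwd; pos2(id35) recv 78: fwd; pos3(id99) recv 35: drop; pos4(id44) recv 99: fwd; pos0(id95) recv 44: drop
Round 2: pos2(id35) recv 95: fwd; pos3(id99) recv 78: drop; pos0(id95) recv 99: fwd
Round 3: pos3(id99) recv 95: drop; pos1(id78) recv 99: fwd
Round 4: pos2(id35) recv 99: fwd
Round 5: pos3(id99) recv 99: ELECTED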